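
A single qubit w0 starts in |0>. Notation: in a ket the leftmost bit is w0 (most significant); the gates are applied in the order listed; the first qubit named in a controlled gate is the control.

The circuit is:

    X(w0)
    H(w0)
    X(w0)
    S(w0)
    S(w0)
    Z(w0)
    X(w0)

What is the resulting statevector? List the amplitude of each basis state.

The final amplitudes are sqrt(2)/2 on |0>, -sqrt(2)/2 on |1>.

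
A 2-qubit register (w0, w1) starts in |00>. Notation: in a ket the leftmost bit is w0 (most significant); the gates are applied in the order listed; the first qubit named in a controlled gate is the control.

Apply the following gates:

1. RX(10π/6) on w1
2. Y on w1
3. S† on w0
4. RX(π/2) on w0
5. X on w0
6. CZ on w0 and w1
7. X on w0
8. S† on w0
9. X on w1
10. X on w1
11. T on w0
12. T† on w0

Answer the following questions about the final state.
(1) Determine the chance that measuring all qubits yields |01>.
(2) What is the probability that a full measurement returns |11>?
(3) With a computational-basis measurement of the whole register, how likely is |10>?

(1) Outcome |01> occurs with probability 3/8.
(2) A full measurement returns |11> with probability 3/8.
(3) Outcome |10> occurs with probability 1/8.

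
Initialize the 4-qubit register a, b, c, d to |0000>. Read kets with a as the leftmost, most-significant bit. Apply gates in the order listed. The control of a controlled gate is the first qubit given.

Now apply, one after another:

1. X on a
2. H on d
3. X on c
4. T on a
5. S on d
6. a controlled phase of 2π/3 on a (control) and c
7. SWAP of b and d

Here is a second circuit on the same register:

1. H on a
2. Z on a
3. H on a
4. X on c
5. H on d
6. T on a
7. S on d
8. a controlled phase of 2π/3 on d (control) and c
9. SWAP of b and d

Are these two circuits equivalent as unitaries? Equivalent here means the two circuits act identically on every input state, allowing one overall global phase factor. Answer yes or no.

No: there is an input state on which the two circuits produce genuinely different outputs (not merely differing by a phase).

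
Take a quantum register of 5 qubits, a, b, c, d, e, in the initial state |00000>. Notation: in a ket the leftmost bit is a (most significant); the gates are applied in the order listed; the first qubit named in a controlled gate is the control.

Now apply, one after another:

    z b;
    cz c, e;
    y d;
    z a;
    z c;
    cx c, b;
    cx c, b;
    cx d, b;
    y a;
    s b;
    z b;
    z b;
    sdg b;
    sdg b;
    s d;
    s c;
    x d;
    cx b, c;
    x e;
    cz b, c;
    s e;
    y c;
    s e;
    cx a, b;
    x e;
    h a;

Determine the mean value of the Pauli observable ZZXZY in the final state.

In the final state, ZZXZY has expectation 0.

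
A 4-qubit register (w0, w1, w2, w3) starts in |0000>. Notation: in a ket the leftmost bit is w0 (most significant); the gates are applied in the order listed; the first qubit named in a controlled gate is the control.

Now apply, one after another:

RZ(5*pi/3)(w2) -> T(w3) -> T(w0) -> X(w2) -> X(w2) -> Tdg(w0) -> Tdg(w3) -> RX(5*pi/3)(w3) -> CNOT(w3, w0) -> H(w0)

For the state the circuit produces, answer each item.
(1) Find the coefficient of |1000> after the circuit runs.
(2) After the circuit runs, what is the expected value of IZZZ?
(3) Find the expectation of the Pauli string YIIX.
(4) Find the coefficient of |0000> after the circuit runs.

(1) The amplitude on |1000> is sqrt(6)*exp(I*pi/6)/4.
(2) The expectation value of IZZZ is 1/2.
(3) The expectation value of YIIX is -sqrt(3)/2.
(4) The final state's coefficient on |0000> equals sqrt(6)*exp(I*pi/6)/4.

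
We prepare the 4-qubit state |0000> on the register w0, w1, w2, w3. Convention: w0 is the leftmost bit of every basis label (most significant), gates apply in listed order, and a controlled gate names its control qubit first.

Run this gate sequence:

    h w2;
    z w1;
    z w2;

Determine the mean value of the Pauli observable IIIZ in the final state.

The observable IIIZ averages to 1.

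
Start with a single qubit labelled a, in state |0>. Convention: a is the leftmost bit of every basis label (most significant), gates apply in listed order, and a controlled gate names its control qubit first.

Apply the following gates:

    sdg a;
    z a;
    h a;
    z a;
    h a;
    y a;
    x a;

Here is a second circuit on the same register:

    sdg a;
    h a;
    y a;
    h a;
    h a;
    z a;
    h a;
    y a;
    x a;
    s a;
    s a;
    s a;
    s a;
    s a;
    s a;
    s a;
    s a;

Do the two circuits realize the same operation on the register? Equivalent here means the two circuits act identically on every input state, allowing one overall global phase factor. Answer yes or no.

No, they are not equivalent — no single phase factor reconciles the two unitaries.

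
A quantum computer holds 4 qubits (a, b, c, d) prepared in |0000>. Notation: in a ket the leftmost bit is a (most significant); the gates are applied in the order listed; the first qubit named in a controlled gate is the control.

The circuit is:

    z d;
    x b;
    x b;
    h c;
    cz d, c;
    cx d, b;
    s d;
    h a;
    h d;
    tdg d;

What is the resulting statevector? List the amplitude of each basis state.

The resulting statevector has amplitude sqrt(2)/4 on |0000>, -sqrt(2)*exp(3*I*pi/4)/4 on |0001>, sqrt(2)/4 on |0010>, -sqrt(2)*exp(3*I*pi/4)/4 on |0011>, 0 on |0100>, 0 on |0101>, 0 on |0110>, 0 on |0111>, sqrt(2)/4 on |1000>, -sqrt(2)*exp(3*I*pi/4)/4 on |1001>, sqrt(2)/4 on |1010>, -sqrt(2)*exp(3*I*pi/4)/4 on |1011>, 0 on |1100>, 0 on |1101>, 0 on |1110>, 0 on |1111>. Key observation: steps 2-3 multiply out to the identity, so the circuit reduces to the remaining gates.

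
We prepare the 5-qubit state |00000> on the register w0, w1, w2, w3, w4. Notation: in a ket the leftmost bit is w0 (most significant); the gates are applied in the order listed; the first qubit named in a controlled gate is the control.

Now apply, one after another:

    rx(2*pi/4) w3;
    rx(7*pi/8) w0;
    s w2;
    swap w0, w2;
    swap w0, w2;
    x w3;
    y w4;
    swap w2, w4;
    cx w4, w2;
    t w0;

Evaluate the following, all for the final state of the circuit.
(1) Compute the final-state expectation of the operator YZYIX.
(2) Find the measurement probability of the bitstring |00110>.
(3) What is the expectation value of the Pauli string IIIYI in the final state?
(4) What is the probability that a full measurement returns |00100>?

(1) In the final state, YZYIX has expectation 0. Key observation: the block from step 4 through step 5 cancels to the identity and can be dropped.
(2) Outcome |00110> occurs with probability 1/4 - sqrt(sqrt(2) + 2)/8.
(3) The observable IIIYI averages to 1.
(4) A full measurement returns |00100> with probability 1/4 - sqrt(sqrt(2) + 2)/8.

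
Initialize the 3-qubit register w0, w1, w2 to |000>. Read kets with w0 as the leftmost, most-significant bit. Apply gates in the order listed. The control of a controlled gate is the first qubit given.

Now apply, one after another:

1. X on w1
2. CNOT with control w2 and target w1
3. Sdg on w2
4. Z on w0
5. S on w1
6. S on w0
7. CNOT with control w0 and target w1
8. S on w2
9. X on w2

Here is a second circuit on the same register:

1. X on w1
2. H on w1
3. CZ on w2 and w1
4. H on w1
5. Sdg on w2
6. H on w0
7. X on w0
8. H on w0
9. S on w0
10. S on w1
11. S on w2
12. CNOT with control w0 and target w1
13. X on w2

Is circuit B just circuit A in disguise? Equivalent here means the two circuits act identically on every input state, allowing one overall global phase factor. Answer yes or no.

Yes, they are equivalent — the unitaries differ by at most a global phase.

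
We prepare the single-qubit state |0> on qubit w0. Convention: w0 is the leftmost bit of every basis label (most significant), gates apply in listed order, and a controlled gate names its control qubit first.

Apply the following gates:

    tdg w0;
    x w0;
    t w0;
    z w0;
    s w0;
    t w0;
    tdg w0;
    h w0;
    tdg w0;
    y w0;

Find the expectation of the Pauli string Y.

The expectation value of Y is sqrt(2)/2.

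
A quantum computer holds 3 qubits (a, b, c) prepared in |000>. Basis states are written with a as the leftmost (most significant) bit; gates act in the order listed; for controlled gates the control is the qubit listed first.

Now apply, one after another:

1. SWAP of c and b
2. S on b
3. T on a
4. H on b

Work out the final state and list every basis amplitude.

The final amplitudes are sqrt(2)/2 on |000>, sqrt(2)/2 on |010>, and 0 on every other basis state.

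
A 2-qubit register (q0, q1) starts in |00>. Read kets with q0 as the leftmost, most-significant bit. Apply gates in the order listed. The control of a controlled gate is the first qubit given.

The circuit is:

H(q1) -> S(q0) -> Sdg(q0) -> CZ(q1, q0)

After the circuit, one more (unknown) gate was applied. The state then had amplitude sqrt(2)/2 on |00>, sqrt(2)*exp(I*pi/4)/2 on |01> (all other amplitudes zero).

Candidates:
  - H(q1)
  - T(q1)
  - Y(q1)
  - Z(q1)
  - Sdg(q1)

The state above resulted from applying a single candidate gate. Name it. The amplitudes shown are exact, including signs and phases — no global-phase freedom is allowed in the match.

The applied gate was T(q1). Key observation: steps 2-3 multiply out to the identity, so the circuit reduces to the remaining gates.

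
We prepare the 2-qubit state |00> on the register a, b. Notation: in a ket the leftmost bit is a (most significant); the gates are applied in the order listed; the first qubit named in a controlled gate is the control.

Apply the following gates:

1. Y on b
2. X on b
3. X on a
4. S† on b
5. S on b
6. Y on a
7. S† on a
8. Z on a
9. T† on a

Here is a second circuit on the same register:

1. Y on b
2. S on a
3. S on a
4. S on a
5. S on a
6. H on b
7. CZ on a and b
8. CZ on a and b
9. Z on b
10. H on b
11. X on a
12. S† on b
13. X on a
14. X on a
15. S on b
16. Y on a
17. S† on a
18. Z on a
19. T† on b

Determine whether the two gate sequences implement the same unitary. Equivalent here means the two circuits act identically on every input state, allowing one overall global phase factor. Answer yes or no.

No, they are not equivalent — no single phase factor reconciles the two unitaries.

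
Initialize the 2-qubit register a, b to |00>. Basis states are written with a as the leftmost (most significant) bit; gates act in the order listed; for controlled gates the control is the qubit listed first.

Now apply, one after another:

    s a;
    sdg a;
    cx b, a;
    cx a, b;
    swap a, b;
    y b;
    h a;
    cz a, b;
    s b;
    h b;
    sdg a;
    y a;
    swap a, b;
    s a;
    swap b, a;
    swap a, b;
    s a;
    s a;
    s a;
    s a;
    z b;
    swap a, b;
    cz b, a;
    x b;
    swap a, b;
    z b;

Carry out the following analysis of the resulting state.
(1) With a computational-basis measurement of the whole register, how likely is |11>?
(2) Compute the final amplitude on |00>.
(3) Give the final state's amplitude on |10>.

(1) The probability of measuring |11> is 1/4. Key observation: gates 17-20 undo each other exactly, leaving only the rest of the circuit to track.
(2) The final state's coefficient on |00> equals I/2.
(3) The final state's coefficient on |10> equals -1/2.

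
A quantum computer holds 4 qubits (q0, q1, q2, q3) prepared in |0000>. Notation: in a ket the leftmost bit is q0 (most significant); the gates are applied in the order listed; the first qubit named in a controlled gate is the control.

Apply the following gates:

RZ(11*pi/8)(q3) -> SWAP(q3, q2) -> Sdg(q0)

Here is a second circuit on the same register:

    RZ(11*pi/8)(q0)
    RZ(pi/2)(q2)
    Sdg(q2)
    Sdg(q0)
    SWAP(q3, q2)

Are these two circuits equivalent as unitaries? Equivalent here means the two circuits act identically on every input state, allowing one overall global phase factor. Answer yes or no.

No, they are not equivalent — no single phase factor reconciles the two unitaries.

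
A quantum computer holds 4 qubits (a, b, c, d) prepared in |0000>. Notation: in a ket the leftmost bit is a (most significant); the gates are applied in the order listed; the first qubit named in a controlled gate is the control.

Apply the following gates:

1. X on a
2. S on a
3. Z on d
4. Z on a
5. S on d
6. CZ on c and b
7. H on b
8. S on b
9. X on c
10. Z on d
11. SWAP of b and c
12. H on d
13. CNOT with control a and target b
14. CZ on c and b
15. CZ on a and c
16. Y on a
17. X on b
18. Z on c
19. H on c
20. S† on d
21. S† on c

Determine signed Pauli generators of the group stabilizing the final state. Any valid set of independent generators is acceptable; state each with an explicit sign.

One valid set of independent stabilizer generators is -IIXI, -IIIY, +ZIII, -IZII (any independent generating set of the same group is equally correct).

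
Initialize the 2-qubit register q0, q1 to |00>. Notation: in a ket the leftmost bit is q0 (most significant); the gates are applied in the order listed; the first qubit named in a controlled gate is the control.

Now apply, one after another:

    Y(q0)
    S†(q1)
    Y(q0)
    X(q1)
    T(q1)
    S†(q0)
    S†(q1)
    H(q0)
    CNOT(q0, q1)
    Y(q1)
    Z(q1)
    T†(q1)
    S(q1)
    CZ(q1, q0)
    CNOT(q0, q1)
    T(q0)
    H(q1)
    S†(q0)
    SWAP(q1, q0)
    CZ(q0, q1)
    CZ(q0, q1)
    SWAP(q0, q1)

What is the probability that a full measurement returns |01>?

Outcome |01> occurs with probability 1/4. Key observation: gates 20-21 undo each other exactly, leaving only the rest of the circuit to track.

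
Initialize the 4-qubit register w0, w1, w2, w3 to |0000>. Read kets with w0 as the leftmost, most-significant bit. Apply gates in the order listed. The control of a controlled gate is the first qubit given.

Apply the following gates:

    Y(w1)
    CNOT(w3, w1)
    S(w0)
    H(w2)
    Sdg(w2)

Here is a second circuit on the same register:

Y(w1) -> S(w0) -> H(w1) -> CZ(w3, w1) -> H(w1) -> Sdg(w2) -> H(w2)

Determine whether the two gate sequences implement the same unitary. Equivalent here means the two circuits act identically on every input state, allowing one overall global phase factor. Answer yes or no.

No — the two circuits implement different unitaries, even allowing a global phase.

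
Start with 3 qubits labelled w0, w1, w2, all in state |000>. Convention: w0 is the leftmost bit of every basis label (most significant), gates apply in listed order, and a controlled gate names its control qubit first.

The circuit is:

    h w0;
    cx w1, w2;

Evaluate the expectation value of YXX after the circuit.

The expectation value of YXX is 0.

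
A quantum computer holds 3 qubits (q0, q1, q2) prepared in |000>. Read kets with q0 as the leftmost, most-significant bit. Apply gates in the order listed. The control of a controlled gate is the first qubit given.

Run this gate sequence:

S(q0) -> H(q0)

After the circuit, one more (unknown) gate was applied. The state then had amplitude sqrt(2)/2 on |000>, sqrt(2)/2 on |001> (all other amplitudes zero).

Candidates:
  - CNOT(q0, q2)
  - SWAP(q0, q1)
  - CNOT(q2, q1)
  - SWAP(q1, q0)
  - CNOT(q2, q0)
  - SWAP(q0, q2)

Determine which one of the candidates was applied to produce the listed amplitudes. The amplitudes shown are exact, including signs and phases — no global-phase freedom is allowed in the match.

The applied gate was SWAP(q0, q2).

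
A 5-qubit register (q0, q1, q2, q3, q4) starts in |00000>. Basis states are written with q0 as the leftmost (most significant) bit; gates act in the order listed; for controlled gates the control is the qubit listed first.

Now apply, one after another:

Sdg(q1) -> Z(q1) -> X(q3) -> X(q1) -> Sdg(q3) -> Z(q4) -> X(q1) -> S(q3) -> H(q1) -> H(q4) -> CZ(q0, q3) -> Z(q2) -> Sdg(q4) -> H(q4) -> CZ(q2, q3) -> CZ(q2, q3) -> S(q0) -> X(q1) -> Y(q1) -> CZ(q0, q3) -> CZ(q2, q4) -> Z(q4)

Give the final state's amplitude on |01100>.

The amplitude on |01100> is 0.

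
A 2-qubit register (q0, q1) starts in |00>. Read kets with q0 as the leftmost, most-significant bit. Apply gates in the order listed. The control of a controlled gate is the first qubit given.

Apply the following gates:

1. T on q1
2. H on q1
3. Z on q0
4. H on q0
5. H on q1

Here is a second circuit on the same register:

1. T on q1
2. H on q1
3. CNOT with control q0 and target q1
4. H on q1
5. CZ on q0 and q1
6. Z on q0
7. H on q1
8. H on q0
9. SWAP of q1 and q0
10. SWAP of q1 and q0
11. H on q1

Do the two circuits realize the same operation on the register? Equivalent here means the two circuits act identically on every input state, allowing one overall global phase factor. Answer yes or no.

Yes: on every input state the two circuits agree up to one overall phase factor.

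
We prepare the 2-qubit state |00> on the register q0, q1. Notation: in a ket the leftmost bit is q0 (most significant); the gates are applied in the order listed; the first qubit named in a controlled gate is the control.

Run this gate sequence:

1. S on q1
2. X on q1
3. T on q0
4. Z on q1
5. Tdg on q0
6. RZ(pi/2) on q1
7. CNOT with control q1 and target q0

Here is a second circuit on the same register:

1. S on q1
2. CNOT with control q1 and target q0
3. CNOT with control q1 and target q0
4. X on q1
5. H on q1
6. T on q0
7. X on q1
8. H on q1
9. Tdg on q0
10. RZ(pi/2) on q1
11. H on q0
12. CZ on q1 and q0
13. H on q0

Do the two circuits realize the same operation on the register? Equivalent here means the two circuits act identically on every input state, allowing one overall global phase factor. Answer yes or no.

Yes: on every input state the two circuits agree up to one overall phase factor.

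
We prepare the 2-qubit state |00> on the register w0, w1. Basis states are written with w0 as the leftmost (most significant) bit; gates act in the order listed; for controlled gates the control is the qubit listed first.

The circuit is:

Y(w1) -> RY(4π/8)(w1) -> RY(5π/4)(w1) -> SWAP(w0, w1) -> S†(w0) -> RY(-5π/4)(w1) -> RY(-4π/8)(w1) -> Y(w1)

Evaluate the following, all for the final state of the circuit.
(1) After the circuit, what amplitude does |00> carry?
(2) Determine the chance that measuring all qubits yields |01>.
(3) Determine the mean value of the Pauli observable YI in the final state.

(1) The final state's coefficient on |00> equals 1/2 - sqrt(2)/4.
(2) A full measurement returns |01> with probability 1/8.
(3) In the final state, YI has expectation -sqrt(2)/2.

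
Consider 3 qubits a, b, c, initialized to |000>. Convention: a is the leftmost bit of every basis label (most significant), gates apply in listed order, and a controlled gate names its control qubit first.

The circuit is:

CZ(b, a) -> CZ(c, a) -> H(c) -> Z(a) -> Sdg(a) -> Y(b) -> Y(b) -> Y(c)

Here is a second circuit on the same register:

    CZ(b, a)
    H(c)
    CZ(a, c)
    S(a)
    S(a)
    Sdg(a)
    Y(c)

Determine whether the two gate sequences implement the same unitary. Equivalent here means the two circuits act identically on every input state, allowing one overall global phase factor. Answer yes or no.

No, they are not equivalent — no single phase factor reconciles the two unitaries.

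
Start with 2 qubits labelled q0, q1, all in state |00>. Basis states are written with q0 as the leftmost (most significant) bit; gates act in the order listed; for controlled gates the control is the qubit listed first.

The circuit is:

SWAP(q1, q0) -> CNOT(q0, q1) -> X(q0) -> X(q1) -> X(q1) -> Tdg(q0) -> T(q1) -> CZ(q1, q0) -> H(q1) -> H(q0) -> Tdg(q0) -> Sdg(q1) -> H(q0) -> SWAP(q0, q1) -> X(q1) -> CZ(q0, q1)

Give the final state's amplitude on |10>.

|10> carries amplitude sqrt(2)*(-1 - exp(I*pi/4))/4 in the final state.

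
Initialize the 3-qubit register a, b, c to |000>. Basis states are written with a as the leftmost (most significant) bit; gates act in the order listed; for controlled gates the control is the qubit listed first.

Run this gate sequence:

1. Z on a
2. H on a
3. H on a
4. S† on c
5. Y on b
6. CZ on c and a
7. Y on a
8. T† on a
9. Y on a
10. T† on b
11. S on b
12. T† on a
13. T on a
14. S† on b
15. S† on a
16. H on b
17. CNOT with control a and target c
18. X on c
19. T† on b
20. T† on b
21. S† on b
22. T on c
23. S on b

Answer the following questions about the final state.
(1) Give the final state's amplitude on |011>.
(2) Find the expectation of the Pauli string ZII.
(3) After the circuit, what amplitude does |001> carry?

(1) |011> carries amplitude sqrt(2)*exp(3*I*pi/4)/2 in the final state. Key observation: steps 11-14 multiply out to the identity, so the circuit reduces to the remaining gates.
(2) The observable ZII averages to 1.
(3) |001> carries amplitude sqrt(2)*exp(I*pi/4)/2 in the final state.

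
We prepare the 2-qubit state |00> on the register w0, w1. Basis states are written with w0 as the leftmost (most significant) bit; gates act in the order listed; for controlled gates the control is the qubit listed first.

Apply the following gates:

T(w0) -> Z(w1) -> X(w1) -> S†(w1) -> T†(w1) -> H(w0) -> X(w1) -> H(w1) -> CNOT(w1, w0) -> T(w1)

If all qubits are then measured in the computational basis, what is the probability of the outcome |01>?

Outcome |01> occurs with probability 1/4.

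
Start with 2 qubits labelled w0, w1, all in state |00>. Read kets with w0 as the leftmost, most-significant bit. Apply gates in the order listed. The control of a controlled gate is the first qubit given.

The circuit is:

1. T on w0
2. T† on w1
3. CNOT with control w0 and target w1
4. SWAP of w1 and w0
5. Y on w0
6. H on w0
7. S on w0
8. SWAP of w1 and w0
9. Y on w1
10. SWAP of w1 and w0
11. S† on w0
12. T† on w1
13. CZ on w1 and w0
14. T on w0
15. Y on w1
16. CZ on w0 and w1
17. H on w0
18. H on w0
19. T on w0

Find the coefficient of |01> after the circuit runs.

|01> carries amplitude sqrt(2)/2 in the final state.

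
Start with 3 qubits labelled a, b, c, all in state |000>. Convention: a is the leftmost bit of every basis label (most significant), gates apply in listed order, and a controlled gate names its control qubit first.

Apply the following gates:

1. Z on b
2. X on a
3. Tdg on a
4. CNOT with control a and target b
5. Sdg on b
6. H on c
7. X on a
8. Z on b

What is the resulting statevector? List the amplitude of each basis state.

The resulting statevector has amplitude sqrt(2)*exp(I*pi/4)/2 on |010>, sqrt(2)*exp(I*pi/4)/2 on |011>, and 0 on every other basis state.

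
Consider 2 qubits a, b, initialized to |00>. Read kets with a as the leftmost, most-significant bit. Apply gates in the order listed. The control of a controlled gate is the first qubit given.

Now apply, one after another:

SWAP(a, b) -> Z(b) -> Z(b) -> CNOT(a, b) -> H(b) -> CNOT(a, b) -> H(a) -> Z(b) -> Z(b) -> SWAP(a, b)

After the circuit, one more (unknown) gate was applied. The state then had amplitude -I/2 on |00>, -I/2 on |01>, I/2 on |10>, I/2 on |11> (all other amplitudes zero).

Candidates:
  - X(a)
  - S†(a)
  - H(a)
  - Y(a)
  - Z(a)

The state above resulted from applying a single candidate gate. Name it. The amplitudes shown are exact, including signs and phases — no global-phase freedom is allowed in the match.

It was Y(a) that produced the state shown.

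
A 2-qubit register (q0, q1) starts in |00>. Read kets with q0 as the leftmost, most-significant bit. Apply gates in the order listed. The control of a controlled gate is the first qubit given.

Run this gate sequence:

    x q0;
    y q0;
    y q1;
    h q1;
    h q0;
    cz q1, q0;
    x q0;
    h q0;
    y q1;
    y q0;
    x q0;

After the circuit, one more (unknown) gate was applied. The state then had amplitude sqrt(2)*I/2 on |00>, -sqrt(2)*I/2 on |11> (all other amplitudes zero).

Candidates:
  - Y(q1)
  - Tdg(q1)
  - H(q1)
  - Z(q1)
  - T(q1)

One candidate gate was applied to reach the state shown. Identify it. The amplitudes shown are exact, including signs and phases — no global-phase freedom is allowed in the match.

The unique candidate consistent with the amplitudes is Y(q1).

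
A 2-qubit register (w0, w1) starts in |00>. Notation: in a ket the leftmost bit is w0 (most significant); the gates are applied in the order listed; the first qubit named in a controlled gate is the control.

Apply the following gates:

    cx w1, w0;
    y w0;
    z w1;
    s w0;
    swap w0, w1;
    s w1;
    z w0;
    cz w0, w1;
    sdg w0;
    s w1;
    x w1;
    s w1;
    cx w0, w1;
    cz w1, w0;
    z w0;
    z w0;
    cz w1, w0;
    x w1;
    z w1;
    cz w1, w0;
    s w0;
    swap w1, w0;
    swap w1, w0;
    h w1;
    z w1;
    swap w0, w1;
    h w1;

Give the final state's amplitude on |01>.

The final state's coefficient on |01> equals -1/2. Key observation: gates 14-17 undo each other exactly, leaving only the rest of the circuit to track.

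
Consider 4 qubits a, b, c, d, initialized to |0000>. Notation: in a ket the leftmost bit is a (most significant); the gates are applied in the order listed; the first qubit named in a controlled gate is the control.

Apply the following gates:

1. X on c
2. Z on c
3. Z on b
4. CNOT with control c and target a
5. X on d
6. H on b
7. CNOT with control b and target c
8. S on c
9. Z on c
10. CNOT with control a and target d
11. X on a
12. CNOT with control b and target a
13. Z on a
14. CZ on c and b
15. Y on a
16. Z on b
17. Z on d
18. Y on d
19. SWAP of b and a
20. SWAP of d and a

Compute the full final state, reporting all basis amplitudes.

The final amplitudes are -sqrt(2)/2 on |1001>, -sqrt(2)*I/2 on |1110>, and 0 on every other basis state.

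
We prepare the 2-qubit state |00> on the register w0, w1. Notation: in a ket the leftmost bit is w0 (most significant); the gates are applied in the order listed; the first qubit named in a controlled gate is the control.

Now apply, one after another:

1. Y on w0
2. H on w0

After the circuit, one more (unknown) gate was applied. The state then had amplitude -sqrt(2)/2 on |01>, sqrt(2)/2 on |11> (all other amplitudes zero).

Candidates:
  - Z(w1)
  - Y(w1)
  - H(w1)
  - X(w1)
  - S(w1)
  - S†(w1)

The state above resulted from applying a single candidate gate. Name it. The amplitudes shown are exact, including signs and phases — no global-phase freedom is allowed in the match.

The unique candidate consistent with the amplitudes is Y(w1).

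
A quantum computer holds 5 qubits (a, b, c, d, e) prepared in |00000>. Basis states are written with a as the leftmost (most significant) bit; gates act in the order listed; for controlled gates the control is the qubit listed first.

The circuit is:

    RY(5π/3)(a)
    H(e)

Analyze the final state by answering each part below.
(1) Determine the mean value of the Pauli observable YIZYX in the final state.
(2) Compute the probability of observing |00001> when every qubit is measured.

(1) In the final state, YIZYX has expectation 0.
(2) A full measurement returns |00001> with probability 3/8.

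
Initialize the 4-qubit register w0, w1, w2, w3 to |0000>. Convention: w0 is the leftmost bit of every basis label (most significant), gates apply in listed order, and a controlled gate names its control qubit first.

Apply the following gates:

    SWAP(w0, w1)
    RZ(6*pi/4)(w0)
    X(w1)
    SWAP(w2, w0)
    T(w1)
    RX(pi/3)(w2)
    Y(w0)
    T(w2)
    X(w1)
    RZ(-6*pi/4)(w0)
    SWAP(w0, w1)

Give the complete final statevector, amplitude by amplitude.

The final amplitudes are -sqrt(3)*exp(I*pi/4)/2 on |0100>, -1/2 on |0110>, and 0 on every other basis state.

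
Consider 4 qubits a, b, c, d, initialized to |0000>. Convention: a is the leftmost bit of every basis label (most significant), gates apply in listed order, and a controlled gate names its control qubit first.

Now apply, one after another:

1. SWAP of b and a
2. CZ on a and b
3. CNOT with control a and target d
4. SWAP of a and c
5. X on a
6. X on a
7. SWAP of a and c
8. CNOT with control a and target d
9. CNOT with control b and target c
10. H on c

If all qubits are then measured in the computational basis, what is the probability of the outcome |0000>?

A full measurement returns |0000> with probability 1/2. Key observation: the block from step 3 through step 8 cancels to the identity and can be dropped.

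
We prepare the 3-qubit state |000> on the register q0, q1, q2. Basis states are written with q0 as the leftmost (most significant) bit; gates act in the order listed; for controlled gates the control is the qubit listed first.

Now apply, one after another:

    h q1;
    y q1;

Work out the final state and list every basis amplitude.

The final amplitudes are -sqrt(2)*I/2 on |000>, sqrt(2)*I/2 on |010>, and 0 on every other basis state.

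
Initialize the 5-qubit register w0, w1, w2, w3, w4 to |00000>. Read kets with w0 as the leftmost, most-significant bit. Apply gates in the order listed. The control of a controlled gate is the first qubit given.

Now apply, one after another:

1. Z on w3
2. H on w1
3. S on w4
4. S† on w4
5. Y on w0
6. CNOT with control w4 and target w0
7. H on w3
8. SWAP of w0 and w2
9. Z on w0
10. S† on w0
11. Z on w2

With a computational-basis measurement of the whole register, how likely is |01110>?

A full measurement returns |01110> with probability 1/4. Key observation: the block from step 3 through step 4 cancels to the identity and can be dropped.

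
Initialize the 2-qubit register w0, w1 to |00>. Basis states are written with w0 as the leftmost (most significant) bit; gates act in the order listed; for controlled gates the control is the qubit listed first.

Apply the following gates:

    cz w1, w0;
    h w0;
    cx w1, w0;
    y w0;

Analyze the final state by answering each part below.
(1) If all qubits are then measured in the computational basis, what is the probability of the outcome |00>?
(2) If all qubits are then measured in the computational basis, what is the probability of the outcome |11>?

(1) Outcome |00> occurs with probability 1/2.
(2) The probability of measuring |11> is 0.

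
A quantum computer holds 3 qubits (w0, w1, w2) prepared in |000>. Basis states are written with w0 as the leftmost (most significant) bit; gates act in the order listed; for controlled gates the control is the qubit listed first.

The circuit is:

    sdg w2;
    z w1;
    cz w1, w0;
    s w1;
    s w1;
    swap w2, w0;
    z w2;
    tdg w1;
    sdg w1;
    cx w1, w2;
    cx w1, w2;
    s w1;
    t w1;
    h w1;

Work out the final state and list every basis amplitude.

The resulting statevector has amplitude sqrt(2)/2 on |000>, sqrt(2)/2 on |010>, and 0 on every other basis state. Key observation: gates 8-13 undo each other exactly, leaving only the rest of the circuit to track.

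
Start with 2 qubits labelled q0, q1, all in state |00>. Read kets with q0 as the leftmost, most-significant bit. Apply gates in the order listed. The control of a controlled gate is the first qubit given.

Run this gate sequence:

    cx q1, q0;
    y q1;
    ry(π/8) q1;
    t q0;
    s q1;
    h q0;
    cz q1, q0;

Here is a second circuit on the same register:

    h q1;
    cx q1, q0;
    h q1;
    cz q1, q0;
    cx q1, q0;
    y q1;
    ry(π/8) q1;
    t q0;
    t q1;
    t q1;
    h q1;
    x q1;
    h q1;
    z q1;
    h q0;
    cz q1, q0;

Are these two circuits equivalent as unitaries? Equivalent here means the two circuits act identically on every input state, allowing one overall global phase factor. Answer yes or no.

No — the two circuits implement different unitaries, even allowing a global phase.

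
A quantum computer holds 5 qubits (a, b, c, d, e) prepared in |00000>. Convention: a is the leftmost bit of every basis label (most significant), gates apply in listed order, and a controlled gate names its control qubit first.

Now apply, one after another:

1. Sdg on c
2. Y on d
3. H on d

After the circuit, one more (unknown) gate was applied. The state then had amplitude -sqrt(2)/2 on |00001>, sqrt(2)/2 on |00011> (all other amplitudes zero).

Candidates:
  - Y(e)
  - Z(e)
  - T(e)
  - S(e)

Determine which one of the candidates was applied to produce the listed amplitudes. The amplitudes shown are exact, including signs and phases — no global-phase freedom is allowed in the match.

The unique candidate consistent with the amplitudes is Y(e).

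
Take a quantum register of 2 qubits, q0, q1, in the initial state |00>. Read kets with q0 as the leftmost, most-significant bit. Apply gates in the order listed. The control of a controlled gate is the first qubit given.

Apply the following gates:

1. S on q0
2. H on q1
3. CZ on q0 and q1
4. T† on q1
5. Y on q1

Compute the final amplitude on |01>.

The amplitude on |01> is sqrt(2)*I/2.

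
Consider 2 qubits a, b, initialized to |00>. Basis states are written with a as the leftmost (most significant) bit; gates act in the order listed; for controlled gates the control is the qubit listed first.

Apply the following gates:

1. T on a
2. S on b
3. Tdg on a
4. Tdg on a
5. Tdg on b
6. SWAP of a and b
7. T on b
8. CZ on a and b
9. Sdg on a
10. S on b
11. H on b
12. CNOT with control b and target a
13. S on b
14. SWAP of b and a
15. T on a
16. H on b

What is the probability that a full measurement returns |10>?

The probability of measuring |10> is 1/4.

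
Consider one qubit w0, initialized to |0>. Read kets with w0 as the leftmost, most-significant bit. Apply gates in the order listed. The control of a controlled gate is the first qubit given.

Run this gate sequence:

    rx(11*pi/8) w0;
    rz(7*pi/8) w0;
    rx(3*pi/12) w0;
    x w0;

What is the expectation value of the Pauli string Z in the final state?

In the final state, Z has expectation sqrt(2 - sqrt(2))*(2*sqrt(2) + (sqrt(2) + 2)**(3/2))/8.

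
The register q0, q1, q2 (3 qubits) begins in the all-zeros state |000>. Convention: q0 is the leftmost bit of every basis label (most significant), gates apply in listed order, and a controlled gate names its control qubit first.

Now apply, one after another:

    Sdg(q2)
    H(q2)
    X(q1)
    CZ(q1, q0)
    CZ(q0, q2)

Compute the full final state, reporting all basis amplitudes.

The final amplitudes are sqrt(2)/2 on |010>, sqrt(2)/2 on |011>, and 0 on every other basis state.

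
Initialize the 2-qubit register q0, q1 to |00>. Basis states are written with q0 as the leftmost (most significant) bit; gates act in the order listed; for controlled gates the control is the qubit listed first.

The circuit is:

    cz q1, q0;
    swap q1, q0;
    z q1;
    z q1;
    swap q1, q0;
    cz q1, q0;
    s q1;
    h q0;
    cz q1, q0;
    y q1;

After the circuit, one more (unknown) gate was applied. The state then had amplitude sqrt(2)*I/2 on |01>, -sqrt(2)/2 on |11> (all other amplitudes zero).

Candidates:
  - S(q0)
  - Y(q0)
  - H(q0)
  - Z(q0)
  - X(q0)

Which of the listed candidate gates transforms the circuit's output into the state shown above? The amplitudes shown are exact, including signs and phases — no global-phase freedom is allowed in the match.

The applied gate was S(q0).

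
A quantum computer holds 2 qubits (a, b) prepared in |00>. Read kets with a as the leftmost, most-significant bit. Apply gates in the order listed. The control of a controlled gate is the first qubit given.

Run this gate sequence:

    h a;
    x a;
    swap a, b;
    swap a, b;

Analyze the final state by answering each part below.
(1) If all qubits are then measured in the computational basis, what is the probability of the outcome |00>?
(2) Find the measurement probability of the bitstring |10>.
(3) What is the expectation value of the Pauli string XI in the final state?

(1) The probability of measuring |00> is 1/2.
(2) Outcome |10> occurs with probability 1/2.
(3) The observable XI averages to 1.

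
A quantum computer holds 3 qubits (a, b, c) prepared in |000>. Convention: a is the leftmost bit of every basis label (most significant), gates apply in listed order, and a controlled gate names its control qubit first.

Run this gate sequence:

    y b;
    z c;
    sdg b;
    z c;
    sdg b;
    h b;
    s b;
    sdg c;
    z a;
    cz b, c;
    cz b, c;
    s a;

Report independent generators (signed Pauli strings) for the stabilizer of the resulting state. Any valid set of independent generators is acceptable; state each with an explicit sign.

The stabilizer group can be generated by -IYI, +ZII, +IIZ, among other valid generating sets.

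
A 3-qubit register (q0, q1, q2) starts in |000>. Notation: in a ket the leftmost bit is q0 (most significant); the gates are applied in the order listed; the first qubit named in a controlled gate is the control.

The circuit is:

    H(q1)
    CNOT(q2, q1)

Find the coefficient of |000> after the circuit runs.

The amplitude on |000> is sqrt(2)/2.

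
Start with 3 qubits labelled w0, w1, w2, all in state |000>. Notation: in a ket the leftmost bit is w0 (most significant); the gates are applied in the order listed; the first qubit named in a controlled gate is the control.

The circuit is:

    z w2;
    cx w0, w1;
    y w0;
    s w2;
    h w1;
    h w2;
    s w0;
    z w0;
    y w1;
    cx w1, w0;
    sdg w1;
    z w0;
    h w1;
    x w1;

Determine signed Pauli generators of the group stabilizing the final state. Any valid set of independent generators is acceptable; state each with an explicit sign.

One valid set of independent stabilizer generators is -YZI, -ZXI, +IIX (any independent generating set of the same group is equally correct).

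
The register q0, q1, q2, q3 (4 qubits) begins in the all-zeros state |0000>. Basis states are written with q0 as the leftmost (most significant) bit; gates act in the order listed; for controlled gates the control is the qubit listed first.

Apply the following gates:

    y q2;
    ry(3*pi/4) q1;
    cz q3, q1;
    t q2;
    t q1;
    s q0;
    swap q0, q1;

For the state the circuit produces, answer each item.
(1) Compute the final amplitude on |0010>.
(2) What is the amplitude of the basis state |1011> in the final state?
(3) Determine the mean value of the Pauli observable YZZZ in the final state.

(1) The amplitude on |0010> is sqrt(2 - sqrt(2))*exp(3*I*pi/4)/2.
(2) |1011> carries amplitude 0 in the final state.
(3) The expectation value of YZZZ is -1/2.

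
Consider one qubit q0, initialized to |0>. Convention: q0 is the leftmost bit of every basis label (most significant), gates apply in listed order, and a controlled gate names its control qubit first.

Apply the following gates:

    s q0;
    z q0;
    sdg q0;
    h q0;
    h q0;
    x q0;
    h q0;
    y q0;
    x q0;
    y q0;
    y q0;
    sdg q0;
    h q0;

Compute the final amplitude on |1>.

The final state's coefficient on |1> equals -1/2 + I/2.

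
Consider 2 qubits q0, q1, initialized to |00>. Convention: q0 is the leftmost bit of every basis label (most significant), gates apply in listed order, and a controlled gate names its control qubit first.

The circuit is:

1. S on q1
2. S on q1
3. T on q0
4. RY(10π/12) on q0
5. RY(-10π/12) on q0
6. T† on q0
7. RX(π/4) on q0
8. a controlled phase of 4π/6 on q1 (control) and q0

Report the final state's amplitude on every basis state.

The final amplitudes are sqrt(sqrt(2) + 2)/2 on |00>, 0 on |01>, -I*sqrt(2 - sqrt(2))/2 on |10>, 0 on |11>. Key observation: steps 3-6 multiply out to the identity, so the circuit reduces to the remaining gates.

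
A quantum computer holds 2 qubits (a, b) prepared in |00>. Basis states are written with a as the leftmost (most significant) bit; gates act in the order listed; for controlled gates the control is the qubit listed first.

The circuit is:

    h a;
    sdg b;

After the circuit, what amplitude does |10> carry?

The amplitude on |10> is sqrt(2)/2.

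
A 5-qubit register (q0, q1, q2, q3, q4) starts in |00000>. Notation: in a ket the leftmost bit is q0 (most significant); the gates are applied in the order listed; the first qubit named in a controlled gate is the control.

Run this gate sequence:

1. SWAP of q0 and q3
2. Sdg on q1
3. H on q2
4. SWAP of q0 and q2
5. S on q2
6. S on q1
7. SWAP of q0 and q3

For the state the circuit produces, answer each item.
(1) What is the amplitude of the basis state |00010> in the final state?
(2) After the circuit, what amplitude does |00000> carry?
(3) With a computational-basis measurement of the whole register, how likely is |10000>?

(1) |00010> carries amplitude sqrt(2)/2 in the final state.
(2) The amplitude on |00000> is sqrt(2)/2.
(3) Outcome |10000> occurs with probability 0.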